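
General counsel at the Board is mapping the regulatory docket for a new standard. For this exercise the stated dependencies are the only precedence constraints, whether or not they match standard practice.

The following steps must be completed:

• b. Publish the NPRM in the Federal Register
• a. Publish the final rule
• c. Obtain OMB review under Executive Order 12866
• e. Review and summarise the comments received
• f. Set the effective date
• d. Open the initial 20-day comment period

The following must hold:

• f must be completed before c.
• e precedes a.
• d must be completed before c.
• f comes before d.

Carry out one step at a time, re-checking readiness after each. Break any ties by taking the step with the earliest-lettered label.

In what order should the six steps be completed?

b, e and f have no prerequisites; b has the earlier label, so b is first.
Now e and f have their prerequisites met. e has the earlier label, so e next.
Now a and f have their prerequisites met. a has the earlier label, so a next.
That leaves f as the only ready step → f.
Next only d has its prerequisites met → d.
That leaves c as the only ready step → c.

b e a f d c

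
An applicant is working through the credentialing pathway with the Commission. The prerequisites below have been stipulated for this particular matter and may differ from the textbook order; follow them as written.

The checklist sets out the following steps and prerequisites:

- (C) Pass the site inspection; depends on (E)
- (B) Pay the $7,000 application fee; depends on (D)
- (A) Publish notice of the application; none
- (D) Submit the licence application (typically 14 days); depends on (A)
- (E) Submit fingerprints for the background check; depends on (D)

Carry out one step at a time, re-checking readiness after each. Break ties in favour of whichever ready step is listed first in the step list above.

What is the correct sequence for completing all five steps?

(A) → (D) → (B) → (E) → (C)

(A) is the only step with nothing outstanding, so it goes first.
(D) needed (A), now all done → (D).
(B) and (E) are both available; (B) is listed earlier → (B).
(E) is the only step now ready → (E).
(C) needed (E), now all done → (C).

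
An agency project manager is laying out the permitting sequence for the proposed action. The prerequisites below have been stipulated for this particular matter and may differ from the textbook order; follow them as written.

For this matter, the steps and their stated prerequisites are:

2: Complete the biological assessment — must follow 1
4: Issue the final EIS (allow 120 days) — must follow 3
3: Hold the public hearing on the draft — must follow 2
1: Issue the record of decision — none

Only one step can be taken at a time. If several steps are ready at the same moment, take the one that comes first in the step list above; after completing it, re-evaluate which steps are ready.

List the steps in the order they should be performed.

1, 2, 3, 4

1 has no prerequisites → 1 first.
2 needed 1, now all done → 2.
Next only 3 has its prerequisites met → 3.
4 needed 3, now all done → 4.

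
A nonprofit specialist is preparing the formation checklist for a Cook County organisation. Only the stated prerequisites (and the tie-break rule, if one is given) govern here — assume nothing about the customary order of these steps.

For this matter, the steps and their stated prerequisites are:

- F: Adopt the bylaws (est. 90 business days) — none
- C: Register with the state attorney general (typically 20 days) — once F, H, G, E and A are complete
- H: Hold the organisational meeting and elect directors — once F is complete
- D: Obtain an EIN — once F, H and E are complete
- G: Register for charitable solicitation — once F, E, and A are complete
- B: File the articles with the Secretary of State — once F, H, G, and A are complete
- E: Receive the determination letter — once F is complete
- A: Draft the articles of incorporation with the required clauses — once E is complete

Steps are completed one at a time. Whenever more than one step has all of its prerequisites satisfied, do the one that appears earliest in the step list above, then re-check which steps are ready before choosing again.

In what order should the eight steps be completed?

F H E D A G C B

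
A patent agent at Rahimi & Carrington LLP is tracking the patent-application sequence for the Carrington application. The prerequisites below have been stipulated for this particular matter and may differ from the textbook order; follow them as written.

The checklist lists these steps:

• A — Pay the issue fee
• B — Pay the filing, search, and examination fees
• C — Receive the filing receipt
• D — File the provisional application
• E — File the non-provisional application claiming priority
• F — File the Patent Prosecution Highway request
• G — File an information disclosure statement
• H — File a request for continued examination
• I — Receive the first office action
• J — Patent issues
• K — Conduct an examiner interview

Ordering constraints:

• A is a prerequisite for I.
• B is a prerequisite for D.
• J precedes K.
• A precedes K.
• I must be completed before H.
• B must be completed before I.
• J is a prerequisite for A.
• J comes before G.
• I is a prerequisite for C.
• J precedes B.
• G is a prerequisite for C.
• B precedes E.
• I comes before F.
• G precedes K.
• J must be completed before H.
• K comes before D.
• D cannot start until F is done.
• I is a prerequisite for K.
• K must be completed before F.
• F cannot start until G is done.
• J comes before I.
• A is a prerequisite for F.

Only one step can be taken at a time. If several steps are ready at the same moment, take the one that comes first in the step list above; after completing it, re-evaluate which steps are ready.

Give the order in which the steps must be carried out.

J → A → B → E → G → I → C → H → K → F → D

Only J has no prerequisites, so it is first.
Now A, B and G have their prerequisites met. A is listed earlier, so A next.
Now B and G have their prerequisites met. B is listed earlier, so B next.
Ready: E, G and I. E is listed earlier → E.
Ready: G and I. G is listed earlier → G.
That leaves I as the only ready step → I.
Now C, H and K have their prerequisites met. C is listed earlier, so C next.
Now H and K have their prerequisites met. H is listed earlier, so H next.
That leaves K as the only ready step → K.
That leaves F as the only ready step → F.
D needed B, F and K, now all done → D.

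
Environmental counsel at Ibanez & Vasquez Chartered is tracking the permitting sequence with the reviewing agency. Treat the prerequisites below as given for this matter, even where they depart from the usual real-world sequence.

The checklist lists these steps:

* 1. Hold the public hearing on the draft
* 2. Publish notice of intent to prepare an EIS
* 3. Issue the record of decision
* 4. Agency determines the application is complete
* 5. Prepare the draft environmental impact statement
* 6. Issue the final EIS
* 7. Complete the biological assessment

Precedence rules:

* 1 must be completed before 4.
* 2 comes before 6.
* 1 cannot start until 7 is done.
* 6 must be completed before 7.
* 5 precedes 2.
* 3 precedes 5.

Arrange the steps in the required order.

3 is the only step with nothing outstanding, so it goes first.
That leaves 5 as the only ready step → 5.
Next only 2 has its prerequisites met → 2.
6 needed 2, now all done → 6.
7 needed 6, now all done → 7.
Next only 1 has its prerequisites met → 1.
4 is the only step now ready → 4.

3 5 2 6 7 1 4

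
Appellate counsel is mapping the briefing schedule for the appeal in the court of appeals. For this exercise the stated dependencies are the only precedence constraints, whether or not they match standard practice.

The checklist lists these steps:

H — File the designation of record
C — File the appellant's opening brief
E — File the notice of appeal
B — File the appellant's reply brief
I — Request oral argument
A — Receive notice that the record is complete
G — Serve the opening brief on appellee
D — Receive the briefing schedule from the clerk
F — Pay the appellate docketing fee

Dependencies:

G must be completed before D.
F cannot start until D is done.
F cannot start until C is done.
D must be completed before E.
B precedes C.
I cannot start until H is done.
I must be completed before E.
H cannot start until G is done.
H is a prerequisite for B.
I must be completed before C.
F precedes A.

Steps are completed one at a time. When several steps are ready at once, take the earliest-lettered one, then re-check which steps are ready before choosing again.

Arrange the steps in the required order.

G, D, H, B, I, C, E, F, A

Only G has no prerequisites, so it is first.
Ready: D and H. D has the earlier label → D.
H needed G, now all done → H.
Ready: B and I. B has the earlier label → B.
Next only I has its prerequisites met → I.
Ready: C and E. C has the earlier label → C.
E and F are both available; E has the earlier label → E.
F needed C and D, now all done → F.
That leaves A as the only ready step → A.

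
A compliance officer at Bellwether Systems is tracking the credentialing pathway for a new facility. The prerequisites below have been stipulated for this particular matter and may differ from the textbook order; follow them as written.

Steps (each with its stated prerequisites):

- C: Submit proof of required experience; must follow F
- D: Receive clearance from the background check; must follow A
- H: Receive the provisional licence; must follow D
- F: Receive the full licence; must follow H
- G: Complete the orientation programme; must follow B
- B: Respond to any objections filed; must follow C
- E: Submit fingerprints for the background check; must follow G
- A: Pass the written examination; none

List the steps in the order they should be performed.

A is the only step with nothing outstanding, so it goes first.
D is the only step now ready → D.
That leaves H as the only ready step → H.
F needed H, now all done → F.
C is the only step now ready → C.
B needed C, now all done → B.
That leaves G as the only ready step → G.
Next only E has its prerequisites met → E.

A → D → H → F → C → B → G → E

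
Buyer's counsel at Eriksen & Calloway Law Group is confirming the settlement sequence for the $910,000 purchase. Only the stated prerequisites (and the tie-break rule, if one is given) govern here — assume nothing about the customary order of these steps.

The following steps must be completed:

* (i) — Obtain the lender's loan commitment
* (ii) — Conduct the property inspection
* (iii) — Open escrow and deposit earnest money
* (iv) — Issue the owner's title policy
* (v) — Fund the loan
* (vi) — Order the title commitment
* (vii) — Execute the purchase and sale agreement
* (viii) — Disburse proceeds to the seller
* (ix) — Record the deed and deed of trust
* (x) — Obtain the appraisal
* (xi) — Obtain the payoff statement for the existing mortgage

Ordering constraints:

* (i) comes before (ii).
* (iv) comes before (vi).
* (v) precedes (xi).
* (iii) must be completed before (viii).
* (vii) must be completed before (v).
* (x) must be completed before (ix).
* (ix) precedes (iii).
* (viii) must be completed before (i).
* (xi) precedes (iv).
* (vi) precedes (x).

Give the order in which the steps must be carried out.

(vii), (v), (xi), (iv), (vi), (x), (ix), (iii), (viii), (i), (ii)

Only (vii) has no prerequisites, so it is first.
(v) needed (vii), now all done → (v).
(xi) needed (v), now all done → (xi).
(iv) needed (xi), now all done → (iv).
(vi) needed (iv), now all done → (vi).
(x) needed (vi), now all done → (x).
(ix) needed (x), now all done → (ix).
(iii) needed (ix), now all done → (iii).
(viii) is the only step now ready → (viii).
(i) is the only step now ready → (i).
Next only (ii) has its prerequisites met → (ii).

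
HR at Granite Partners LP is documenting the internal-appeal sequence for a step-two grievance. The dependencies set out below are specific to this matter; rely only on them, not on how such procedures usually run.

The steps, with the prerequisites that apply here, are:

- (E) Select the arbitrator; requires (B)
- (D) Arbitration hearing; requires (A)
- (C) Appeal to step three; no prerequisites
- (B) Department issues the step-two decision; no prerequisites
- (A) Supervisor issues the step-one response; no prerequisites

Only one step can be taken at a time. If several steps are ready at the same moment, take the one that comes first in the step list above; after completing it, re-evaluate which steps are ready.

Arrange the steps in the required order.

(C) → (B) → (E) → (A) → (D)

Nothing is required for (C), (B) and (A). (C) is listed earlier → (C) first.
Now (B) and (A) have their prerequisites met. (B) is listed earlier, so (B) next.
(E) now also ready, so the ready set is {(E), (A)}; (E) is listed earlier → (E).
(A) is the only step now ready → (A).
(D) needed (A), now all done → (D).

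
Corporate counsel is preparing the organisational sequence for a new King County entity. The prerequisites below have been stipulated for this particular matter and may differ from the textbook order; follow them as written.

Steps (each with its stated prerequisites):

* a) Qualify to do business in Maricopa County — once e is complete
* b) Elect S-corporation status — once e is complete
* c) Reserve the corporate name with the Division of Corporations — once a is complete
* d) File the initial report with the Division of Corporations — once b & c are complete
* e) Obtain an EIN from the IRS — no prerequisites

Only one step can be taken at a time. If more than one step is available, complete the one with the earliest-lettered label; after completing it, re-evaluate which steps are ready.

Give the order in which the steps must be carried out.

e, a, b, c, d

Only e has no prerequisites, so it is first.
a and b are both available; a has the earlier label → a.
Ready: b and c. b has the earlier label → b.
That leaves c as the only ready step → c.
d needed b and c, now all done → d.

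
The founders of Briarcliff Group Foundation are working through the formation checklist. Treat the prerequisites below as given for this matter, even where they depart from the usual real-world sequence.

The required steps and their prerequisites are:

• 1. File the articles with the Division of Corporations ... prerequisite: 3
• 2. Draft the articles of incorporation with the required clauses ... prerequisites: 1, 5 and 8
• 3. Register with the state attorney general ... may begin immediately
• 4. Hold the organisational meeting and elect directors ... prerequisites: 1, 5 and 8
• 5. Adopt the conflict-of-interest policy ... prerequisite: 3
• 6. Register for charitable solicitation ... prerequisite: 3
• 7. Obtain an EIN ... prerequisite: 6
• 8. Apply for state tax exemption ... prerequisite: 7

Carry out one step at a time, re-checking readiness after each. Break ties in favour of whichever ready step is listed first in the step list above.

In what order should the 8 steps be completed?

3 → 1 → 5 → 6 → 7 → 8 → 2 → 4

3 has no prerequisites → 3 first.
Now 1, 5 and 6 have their prerequisites met. 1 is listed earlier, so 1 next.
Ready: 5 and 6. 5 is listed earlier → 5.
6 needed 3, now all done → 6.
7 is the only step now ready → 7.
That leaves 8 as the only ready step → 8.
Ready: 2 and 4. 2 is listed earlier → 2.
4 needed 1, 5 and 8, now all done → 4.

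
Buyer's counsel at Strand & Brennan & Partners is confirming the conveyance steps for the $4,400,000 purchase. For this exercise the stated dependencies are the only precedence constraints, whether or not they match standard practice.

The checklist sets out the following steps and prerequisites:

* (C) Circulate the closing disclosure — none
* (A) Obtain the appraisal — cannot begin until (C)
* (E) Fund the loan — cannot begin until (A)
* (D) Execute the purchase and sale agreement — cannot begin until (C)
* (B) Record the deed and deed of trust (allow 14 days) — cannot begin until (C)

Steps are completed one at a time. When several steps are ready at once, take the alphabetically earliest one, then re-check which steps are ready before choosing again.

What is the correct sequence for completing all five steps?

Only (C) has no prerequisites, so it is first.
Ready: (A), (B) and (D). (A) has the earlier label → (A).
Ready: (B), (D) and (E). (B) has the earlier label → (B).
(D) and (E) are both available; (D) has the earlier label → (D).
(E) needed (A), now all done → (E).

(C), (A), (B), (D), (E)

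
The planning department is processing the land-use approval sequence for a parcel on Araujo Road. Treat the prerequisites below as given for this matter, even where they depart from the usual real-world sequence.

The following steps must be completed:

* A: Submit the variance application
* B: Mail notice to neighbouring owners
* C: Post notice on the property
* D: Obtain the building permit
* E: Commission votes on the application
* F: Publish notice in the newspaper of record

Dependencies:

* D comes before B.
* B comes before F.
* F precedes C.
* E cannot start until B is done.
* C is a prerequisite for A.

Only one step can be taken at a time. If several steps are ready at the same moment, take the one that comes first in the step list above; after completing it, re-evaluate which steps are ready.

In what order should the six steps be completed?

D has no prerequisites → D first.
B is the only step now ready → B.
E and F are both available; E is listed earlier → E.
That leaves F as the only ready step → F.
C is the only step now ready → C.
That leaves A as the only ready step → A.

D, B, E, F, C, A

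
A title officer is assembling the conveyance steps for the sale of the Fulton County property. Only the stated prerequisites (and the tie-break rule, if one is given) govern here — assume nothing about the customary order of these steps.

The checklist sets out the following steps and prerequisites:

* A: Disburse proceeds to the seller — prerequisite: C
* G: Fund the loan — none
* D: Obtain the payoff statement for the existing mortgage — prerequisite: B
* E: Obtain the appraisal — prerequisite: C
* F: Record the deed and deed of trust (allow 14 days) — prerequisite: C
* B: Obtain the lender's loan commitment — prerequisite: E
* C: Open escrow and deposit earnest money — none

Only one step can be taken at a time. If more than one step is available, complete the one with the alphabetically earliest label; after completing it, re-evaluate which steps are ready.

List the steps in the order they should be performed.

C and G have no prerequisites; C has the earlier label, so C is first.
Ready: A, E, F and G. A has the earlier label → A.
E, F and G are all available; E has the earlier label → E.
Now B, F and G have their prerequisites met. B has the earlier label, so B next.
D now also ready, so the ready set is {D, F, G}; D has the earlier label → D.
Ready: F and G. F has the earlier label → F.
Next only G has its prerequisites met → G.

C → A → E → B → D → F → G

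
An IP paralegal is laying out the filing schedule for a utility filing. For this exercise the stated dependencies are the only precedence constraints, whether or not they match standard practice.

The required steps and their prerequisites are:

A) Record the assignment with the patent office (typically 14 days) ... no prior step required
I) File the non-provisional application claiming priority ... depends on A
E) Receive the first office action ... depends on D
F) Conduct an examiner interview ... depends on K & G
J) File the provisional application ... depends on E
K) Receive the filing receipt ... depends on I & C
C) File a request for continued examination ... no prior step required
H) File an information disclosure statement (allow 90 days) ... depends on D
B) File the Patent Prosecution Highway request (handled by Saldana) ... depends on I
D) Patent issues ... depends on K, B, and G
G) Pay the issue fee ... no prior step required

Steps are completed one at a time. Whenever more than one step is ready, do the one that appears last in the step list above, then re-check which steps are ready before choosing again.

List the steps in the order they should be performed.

G C A I B K D H F E J

Nothing is required for G, C and A. G is listed later → G first.
Now C and A have their prerequisites met. C is listed later, so C next.
Next only A has its prerequisites met → A.
I is the only step now ready → I.
Now B and K have their prerequisites met. B is listed later, so B next.
K needed C and I, now all done → K.
Ready: D and F. D is listed later → D.
H and E now also ready, so the ready set is {H, F, E}; H is listed later → H.
Ready: F and E. F is listed later → F.
E needed D, now all done → E.
J needed E, now all done → J.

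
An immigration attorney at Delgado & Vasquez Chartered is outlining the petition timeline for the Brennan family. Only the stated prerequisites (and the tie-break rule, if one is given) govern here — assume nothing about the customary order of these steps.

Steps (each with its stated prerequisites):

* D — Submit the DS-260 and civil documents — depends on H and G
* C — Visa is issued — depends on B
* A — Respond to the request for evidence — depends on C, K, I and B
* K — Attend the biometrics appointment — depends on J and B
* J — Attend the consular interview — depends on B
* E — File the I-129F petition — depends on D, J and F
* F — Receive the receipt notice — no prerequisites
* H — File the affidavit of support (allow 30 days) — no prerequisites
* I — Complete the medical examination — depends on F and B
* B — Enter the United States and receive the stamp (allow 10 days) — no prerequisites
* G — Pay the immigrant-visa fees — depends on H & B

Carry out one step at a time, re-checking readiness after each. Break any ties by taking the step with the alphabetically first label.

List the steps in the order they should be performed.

B → C → F → H → G → D → I → J → E → K → A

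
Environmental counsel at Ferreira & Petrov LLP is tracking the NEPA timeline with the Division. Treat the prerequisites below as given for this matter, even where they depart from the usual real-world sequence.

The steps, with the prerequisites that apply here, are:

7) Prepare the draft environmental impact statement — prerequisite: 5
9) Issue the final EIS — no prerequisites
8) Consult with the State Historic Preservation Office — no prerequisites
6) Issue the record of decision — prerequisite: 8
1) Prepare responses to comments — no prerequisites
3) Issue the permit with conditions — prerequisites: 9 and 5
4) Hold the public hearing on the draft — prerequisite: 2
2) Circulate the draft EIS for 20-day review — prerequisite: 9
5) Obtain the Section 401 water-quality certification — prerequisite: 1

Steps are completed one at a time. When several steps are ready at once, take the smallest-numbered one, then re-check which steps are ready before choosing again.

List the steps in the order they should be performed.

1 → 5 → 7 → 8 → 6 → 9 → 2 → 3 → 4

1, 8 and 9 have no prerequisites; 1 has the earlier label, so 1 is first.
Ready: 5, 8 and 9. 5 has the earlier label → 5.
Now 7, 8 and 9 have their prerequisites met. 7 has the earlier label, so 7 next.
8 and 9 are both available; 8 has the earlier label → 8.
6 now also ready, so the ready set is {6, 9}; 6 has the earlier label → 6.
Next only 9 has its prerequisites met → 9.
Ready: 2 and 3. 2 has the earlier label → 2.
4 now also ready, so the ready set is {3, 4}; 3 has the earlier label → 3.
Next only 4 has its prerequisites met → 4.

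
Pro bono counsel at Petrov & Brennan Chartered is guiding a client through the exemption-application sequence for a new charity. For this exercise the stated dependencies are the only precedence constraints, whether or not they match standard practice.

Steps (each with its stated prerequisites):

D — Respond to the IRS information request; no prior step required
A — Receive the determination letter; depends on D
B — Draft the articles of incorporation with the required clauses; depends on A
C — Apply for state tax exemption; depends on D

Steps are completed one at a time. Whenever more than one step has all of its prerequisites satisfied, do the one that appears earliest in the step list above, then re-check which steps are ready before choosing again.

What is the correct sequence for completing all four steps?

D is the only step with nothing outstanding, so it goes first.
Now A and C have their prerequisites met. A is listed earlier, so A next.
B and C are both available; B is listed earlier → B.
That leaves C as the only ready step → C.

D, A, B, C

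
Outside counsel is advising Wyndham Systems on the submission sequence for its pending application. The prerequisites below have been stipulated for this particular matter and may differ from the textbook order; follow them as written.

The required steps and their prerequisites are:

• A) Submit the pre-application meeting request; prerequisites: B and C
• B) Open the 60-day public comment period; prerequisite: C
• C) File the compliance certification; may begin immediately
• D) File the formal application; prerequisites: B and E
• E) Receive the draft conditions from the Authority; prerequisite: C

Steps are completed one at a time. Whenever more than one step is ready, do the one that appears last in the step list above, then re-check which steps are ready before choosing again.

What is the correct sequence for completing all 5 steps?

C is the only step with nothing outstanding, so it goes first.
E and B are both available; E is listed later → E.
B needed C, now all done → B.
D and A are both available; D is listed later → D.
A needed C and B, now all done → A.

C, E, B, D, A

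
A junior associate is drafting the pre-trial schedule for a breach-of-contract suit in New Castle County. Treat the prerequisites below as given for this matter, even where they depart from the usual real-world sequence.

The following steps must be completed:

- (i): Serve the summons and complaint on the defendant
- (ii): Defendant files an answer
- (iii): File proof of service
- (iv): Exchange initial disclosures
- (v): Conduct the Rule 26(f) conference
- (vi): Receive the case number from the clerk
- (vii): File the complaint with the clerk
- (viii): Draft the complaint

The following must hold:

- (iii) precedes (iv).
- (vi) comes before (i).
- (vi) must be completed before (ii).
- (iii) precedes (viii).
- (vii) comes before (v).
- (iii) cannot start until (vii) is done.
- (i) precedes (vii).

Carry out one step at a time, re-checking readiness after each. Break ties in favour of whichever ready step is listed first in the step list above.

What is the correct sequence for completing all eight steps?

(vi) is the only step with nothing outstanding, so it goes first.
Now (i) and (ii) have their prerequisites met. (i) is listed earlier, so (i) next.
Now (ii) and (vii) have their prerequisites met. (ii) is listed earlier, so (ii) next.
(vii) is the only step now ready → (vii).
Now (iii) and (v) have their prerequisites met. (iii) is listed earlier, so (iii) next.
(iv) and (viii) now also ready, so the ready set is {(iv), (v), (viii)}; (iv) is listed earlier → (iv).
(v) and (viii) are both available; (v) is listed earlier → (v).
Next only (viii) has its prerequisites met → (viii).

(vi), (i), (ii), (vii), (iii), (iv), (v), (viii)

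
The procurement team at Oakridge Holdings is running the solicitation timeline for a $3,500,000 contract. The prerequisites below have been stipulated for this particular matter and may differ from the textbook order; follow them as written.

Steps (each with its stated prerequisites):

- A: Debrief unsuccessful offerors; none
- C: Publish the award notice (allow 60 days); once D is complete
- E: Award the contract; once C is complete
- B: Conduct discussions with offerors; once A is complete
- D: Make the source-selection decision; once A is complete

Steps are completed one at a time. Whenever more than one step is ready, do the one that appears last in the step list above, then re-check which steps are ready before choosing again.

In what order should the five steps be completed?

A, D, B, C, E

A is the only step with nothing outstanding, so it goes first.
D and B are both available; D is listed later → D.
C now also ready, so the ready set is {B, C}; B is listed later → B.
C needed D, now all done → C.
Next only E has its prerequisites met → E.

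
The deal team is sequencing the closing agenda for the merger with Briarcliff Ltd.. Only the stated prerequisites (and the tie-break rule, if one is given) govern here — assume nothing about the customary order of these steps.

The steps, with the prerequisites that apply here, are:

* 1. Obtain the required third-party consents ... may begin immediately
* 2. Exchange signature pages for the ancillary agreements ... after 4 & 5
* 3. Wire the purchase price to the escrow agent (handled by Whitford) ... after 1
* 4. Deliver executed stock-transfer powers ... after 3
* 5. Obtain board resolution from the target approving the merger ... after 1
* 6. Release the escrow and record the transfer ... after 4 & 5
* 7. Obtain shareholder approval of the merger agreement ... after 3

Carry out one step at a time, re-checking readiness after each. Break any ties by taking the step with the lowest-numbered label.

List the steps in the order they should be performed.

Only 1 has no prerequisites, so it is first.
3 and 5 are both available; 3 has the earlier label → 3.
Ready: 4, 5 and 7. 4 has the earlier label → 4.
Now 5 and 7 have their prerequisites met. 5 has the earlier label, so 5 next.
2, 6 and 7 are all available; 2 has the earlier label → 2.
Ready: 6 and 7. 6 has the earlier label → 6.
7 needed 3, now all done → 7.

1, 3, 4, 5, 2, 6, 7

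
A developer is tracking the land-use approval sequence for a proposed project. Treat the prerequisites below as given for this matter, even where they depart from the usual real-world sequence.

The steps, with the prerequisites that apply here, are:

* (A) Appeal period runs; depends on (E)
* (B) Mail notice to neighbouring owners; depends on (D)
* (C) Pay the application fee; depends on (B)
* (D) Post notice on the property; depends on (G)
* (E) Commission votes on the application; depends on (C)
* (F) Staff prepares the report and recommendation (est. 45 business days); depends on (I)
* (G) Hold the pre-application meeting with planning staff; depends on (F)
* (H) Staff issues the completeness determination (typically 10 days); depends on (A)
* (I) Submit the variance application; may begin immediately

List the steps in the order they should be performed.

(I) has no prerequisites → (I) first.
Next only (F) has its prerequisites met → (F).
(G) needed (F), now all done → (G).
(D) is the only step now ready → (D).
(B) needed (D), now all done → (B).
(C) needed (B), now all done → (C).
That leaves (E) as the only ready step → (E).
Next only (A) has its prerequisites met → (A).
Next only (H) has its prerequisites met → (H).

(I), (F), (G), (D), (B), (C), (E), (A), (H)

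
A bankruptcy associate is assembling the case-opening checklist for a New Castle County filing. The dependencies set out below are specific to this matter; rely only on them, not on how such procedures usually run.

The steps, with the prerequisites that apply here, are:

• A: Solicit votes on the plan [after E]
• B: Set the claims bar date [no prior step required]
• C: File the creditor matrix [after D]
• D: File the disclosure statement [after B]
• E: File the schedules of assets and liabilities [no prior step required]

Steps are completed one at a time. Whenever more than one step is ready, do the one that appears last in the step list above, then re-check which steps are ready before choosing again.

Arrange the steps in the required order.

E B D C A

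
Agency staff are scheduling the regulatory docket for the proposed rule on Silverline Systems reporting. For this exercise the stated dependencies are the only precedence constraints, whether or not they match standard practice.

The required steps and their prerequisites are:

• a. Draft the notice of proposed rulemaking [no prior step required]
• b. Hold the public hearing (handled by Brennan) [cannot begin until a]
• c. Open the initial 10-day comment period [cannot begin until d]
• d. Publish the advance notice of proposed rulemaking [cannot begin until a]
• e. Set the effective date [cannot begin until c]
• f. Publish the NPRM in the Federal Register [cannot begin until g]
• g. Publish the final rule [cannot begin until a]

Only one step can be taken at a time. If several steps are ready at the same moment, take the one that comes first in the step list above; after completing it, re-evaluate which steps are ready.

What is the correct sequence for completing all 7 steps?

a → b → d → c → e → g → f

a has no prerequisites → a first.
b, d and g are all available; b is listed earlier → b.
Ready: d and g. d is listed earlier → d.
c now also ready, so the ready set is {c, g}; c is listed earlier → c.
e now also ready, so the ready set is {e, g}; e is listed earlier → e.
g is the only step now ready → g.
f is the only step now ready → f.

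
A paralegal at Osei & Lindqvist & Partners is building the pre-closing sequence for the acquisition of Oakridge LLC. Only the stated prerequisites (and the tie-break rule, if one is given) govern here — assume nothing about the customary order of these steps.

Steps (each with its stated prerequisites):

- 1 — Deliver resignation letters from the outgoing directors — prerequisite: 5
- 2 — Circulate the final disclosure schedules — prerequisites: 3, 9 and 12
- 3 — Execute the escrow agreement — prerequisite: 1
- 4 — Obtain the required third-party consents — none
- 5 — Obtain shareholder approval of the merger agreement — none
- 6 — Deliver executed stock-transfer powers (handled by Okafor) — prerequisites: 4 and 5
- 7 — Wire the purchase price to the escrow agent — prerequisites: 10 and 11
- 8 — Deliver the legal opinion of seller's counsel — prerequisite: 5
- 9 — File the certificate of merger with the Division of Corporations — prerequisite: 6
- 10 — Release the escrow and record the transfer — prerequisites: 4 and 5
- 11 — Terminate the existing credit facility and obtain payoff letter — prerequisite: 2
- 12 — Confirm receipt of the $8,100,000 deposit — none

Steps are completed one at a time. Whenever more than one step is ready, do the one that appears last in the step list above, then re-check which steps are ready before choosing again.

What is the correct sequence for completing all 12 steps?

12, 5, 8, 4, 10, 6, 9, 1, 3, 2, 11, 7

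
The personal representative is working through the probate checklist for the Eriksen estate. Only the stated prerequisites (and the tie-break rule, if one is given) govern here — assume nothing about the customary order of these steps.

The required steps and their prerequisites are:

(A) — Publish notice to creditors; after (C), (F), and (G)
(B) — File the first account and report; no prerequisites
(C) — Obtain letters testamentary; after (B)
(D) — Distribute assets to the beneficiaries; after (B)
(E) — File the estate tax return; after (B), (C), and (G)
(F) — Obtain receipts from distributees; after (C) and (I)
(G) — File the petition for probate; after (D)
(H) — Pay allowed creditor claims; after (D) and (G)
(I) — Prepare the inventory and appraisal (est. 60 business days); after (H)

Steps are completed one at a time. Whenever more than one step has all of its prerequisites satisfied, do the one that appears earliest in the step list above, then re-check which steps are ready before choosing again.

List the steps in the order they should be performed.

(B), (C), (D), (G), (E), (H), (I), (F), (A)

(B) is the only step with nothing outstanding, so it goes first.
Ready: (C) and (D). (C) is listed earlier → (C).
That leaves (D) as the only ready step → (D).
Next only (G) has its prerequisites met → (G).
Now (E) and (H) have their prerequisites met. (E) is listed earlier, so (E) next.
(H) needed (D) and (G), now all done → (H).
Next only (I) has its prerequisites met → (I).
That leaves (F) as the only ready step → (F).
(A) needed (C), (F) and (G), now all done → (A).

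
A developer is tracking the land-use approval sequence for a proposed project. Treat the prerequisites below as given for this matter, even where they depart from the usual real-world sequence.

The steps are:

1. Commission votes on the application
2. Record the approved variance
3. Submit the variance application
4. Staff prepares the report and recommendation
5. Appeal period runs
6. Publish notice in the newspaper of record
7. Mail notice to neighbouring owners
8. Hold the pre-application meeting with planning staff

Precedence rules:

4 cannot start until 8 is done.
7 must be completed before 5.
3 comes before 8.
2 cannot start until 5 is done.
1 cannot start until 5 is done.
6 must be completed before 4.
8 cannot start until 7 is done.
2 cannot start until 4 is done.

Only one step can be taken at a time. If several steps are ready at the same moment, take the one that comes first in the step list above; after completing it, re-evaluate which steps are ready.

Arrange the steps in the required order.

3 → 6 → 7 → 5 → 1 → 8 → 4 → 2

Nothing is required for 3, 6 and 7. 3 is listed earlier → 3 first.
6 and 7 are both available; 6 is listed earlier → 6.
That leaves 7 as the only ready step → 7.
5 and 8 are both available; 5 is listed earlier → 5.
1 now also ready, so the ready set is {1, 8}; 1 is listed earlier → 1.
Next only 8 has its prerequisites met → 8.
4 needed 6 and 8, now all done → 4.
2 needed 4 and 5, now all done → 2.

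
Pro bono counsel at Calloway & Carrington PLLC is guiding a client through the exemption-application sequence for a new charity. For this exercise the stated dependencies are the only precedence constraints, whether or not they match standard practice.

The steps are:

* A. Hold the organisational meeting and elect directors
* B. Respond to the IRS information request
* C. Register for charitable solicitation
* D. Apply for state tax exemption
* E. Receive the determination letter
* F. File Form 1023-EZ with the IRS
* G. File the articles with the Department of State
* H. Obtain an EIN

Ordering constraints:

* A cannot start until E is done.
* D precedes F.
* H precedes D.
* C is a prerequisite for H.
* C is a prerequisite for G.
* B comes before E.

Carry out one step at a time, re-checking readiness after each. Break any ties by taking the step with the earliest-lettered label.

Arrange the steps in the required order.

B, C, E, A, G, H, D, F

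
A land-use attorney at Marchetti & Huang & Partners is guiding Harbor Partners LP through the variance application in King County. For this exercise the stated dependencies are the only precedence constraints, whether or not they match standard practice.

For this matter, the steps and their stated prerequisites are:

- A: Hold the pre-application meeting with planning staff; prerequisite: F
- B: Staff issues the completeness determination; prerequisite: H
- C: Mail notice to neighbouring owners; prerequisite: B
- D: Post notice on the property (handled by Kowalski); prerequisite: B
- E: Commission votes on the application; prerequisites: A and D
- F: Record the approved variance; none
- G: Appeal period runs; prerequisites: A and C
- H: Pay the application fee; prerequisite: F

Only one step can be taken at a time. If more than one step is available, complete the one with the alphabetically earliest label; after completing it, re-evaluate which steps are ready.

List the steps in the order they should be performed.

F is the only step with nothing outstanding, so it goes first.
Now A and H have their prerequisites met. A has the earlier label, so A next.
Next only H has its prerequisites met → H.
Next only B has its prerequisites met → B.
C and D are both available; C has the earlier label → C.
G now also ready, so the ready set is {D, G}; D has the earlier label → D.
E now also ready, so the ready set is {E, G}; E has the earlier label → E.
Next only G has its prerequisites met → G.

F, A, H, B, C, D, E, G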